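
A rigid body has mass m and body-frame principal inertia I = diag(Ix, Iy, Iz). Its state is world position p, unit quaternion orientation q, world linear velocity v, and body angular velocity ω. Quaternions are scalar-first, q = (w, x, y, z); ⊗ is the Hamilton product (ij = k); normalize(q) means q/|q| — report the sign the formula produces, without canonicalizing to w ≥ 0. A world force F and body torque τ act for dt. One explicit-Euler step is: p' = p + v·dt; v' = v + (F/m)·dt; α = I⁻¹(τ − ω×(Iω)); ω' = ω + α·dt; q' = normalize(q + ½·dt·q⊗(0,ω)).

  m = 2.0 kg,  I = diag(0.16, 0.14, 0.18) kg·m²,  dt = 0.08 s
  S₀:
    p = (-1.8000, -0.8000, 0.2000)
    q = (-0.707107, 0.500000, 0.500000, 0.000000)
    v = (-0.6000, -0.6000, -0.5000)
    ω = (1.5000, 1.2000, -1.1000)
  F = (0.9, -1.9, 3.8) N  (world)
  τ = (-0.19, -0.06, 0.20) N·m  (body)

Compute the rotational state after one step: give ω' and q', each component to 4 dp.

α = I⁻¹(τ − ω×Iω) = (-0.8575, -0.6643, 1.3111)
ω' = ω + α·dt = (1.4314, 1.1469, -0.9951)
Hamilton product q⊗(0,ω) = (-1.3500000, -1.6106605, -0.2985284, 0.6278177)
q' = normalize(q + ½dt·q⊗(0,ω)) = (-0.7581, 0.4339, 0.4862, 0.0250)

ω' = (1.4314, 1.1469, -0.9951)
q' = (-0.7581, 0.4339, 0.4862, 0.0250)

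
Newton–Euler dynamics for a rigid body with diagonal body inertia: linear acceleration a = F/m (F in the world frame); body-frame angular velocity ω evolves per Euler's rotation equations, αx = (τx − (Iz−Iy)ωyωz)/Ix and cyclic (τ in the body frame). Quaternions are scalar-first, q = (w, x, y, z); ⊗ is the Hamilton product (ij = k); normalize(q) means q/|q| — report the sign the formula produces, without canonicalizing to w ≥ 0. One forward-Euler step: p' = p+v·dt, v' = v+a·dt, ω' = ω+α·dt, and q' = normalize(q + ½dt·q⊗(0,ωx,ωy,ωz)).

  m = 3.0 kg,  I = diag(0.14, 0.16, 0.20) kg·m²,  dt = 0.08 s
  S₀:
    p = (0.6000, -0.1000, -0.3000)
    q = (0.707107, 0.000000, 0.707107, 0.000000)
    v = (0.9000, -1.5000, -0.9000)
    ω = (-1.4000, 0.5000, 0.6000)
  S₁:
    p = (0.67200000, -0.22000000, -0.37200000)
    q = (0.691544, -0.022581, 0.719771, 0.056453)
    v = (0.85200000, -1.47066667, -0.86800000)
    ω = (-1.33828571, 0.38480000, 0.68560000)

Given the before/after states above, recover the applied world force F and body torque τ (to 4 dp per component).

v₁ − v₀ = (-0.04800000, 0.02933333, 0.03200000)
m·(v₁−v₀)/dt = (-1.8000, 1.1000, 1.2000)
ω₁ − ω₀ = (0.06171429, -0.11520000, 0.08560000)
gyro term ω₀×Iω₀ = (0.0120, 0.0504, -0.0140)
applied torque τ = (0.1200, -0.1800, 0.2000)

F = (-1.8000, 1.1000, 1.2000)
τ = (0.1200, -0.1800, 0.2000)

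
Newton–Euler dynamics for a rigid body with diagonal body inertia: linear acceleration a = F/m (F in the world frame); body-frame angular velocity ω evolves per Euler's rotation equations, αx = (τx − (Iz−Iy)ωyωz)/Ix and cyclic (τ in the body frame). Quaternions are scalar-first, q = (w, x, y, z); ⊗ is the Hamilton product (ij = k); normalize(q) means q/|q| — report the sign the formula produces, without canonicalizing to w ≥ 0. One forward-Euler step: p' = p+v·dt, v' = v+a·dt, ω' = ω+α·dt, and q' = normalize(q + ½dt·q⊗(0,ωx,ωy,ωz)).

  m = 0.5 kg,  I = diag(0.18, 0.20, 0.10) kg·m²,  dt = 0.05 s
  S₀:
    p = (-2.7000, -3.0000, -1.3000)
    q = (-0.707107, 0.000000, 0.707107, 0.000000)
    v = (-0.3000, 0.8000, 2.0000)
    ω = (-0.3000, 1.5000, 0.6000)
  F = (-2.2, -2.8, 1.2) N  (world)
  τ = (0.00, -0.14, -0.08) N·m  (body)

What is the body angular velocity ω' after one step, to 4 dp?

gyro term ω×Iω = (-0.0900, -0.0144, -0.0090)
(τ − ω×Iω)/I = (0.5000, -0.6280, -0.7100)
ω + α·dt = (-0.2750, 1.4686, 0.5645)

ω' = (-0.2750, 1.4686, 0.5645)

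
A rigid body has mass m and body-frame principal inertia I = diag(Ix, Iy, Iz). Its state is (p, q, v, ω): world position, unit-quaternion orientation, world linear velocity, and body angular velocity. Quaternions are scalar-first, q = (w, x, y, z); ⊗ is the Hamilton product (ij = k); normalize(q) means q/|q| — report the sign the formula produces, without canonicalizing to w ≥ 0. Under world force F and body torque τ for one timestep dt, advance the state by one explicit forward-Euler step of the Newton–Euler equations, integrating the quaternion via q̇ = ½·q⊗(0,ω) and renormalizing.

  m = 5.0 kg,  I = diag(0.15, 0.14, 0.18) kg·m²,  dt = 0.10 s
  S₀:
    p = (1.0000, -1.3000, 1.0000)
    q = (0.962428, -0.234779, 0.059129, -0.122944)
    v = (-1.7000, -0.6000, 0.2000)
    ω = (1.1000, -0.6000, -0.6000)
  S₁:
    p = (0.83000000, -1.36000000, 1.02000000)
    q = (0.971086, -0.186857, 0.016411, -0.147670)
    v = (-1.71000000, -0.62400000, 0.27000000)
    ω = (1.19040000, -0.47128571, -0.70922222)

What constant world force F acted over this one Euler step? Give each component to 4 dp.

Δv = v₁−v₀ = (-0.01000000, -0.02400000, 0.07000000)
m·(v₁−v₀)/dt = (-0.5000, -1.2000, 3.5000)

F = (-0.5000, -1.2000, 3.5000)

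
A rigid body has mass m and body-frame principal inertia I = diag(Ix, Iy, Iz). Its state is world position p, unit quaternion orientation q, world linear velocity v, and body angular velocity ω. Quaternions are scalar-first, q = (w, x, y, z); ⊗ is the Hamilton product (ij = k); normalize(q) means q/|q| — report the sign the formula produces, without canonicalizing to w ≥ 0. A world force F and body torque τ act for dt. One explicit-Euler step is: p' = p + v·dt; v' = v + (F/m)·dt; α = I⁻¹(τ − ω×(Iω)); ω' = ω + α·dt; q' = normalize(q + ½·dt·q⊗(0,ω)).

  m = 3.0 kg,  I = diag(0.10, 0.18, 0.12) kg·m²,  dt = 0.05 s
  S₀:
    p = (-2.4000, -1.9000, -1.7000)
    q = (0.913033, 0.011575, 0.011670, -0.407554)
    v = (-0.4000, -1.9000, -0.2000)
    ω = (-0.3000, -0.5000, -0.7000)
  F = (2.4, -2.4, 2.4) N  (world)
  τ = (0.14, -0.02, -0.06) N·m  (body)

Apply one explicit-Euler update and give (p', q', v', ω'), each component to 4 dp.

p' = p + v·dt = (-2.4200, -1.9950, -1.7100)
v' = v + a·dt = (-0.3600, -1.9400, -0.1600)
α = I⁻¹(τ − ω×Iω) = (1.6100, -0.0878, -0.6000)
ω' = ω + α·dt = (-0.2195, -0.5044, -0.7300)
Hamilton product q⊗(0,ω) = (-0.2759803, -0.4858559, -0.3261478, -0.6414096)
q' = normalize(q + ½dt·q⊗(0,ω)) = (0.9059, -0.0006, 0.0035, -0.4235)

p' = (-2.4200, -1.9950, -1.7100)
q' = (0.9059, -0.0006, 0.0035, -0.4235)
v' = (-0.3600, -1.9400, -0.1600)
ω' = (-0.2195, -0.5044, -0.7300)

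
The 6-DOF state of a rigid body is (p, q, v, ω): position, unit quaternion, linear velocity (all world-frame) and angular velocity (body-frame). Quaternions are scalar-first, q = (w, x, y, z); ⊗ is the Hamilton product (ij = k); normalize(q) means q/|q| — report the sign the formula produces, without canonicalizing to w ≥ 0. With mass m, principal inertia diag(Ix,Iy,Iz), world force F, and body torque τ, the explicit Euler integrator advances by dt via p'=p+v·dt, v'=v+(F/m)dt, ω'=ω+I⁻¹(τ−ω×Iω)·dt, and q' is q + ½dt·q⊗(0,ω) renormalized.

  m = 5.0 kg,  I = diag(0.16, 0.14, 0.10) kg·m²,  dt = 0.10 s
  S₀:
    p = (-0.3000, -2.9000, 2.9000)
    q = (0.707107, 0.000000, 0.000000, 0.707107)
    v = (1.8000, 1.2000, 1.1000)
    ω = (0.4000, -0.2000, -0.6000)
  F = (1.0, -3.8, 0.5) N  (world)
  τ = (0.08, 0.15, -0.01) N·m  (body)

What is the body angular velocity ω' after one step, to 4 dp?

α = I⁻¹(τ − ω×Iω) = (0.5300, 1.1743, -0.1160)
ω + α·dt = (0.4530, -0.0826, -0.6116)

ω' = (0.4530, -0.0826, -0.6116)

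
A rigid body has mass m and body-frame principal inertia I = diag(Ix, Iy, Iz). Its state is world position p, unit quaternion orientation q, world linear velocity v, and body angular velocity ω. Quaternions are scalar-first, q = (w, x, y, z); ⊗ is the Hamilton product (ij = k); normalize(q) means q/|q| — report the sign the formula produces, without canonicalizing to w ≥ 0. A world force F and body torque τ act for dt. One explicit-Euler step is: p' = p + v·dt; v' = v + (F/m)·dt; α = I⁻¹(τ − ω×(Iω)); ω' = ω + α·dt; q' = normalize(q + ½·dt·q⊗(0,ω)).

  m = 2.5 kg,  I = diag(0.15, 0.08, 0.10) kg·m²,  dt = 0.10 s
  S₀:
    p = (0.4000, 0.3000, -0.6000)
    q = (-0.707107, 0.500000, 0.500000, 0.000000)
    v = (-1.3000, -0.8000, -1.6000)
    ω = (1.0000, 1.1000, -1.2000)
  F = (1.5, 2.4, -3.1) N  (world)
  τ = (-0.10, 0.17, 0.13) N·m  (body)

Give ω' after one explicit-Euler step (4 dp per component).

ω' = (0.9509, 1.3875, -0.9930)

gyro term ω×Iω = (-0.0264, -0.0600, -0.0770)
angular accel α = (-0.4907, 2.8750, 2.0700)
ω + α·dt = (0.9509, 1.3875, -0.9930)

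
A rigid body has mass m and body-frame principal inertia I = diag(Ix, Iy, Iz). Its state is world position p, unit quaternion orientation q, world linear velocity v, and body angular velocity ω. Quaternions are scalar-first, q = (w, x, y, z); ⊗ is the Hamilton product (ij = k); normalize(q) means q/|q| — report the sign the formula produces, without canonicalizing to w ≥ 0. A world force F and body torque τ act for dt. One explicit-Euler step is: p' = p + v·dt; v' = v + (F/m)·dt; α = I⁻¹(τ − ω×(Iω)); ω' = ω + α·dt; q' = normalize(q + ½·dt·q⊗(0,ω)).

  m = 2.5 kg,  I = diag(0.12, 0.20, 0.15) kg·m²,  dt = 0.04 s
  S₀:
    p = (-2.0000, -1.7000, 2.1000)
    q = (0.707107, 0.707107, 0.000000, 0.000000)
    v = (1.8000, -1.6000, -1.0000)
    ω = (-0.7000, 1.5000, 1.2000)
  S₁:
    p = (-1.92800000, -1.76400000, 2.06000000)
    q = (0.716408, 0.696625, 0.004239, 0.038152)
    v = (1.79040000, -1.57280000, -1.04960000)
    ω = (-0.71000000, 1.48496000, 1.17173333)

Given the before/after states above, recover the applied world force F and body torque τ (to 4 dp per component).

F = (-0.6000, 1.7000, -3.1000)
τ = (-0.1200, -0.0500, -0.1900)

velocity change Δv = (-0.00960000, 0.02720000, -0.04960000)
m·(v₁−v₀)/dt = (-0.6000, 1.7000, -3.1000)
ω₁ − ω₀ = (-0.01000000, -0.01504000, -0.02826667)
precession coupling = (-0.0900, 0.0252, -0.0840)
applied torque τ = (-0.1200, -0.0500, -0.1900)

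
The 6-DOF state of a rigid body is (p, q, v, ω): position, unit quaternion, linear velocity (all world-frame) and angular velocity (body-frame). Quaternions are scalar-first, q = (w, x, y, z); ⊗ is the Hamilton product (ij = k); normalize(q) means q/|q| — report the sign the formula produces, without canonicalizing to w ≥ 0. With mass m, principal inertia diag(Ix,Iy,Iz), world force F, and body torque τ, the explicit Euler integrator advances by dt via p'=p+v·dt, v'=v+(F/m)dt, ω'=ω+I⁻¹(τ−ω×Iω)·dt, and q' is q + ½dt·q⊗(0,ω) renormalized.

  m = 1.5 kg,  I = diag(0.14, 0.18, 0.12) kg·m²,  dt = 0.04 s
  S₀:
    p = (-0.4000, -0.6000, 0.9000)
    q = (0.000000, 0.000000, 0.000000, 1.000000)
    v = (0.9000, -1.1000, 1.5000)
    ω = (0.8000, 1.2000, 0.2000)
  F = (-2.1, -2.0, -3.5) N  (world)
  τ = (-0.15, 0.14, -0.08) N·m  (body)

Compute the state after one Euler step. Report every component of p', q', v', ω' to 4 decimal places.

a = (-1.4000, -1.3333, -2.3333)
p' = p + v·dt = (-0.3640, -0.6440, 0.9600)
v' = v + a·dt = (0.8440, -1.1533, 1.4067)
(τ − ω×Iω)/I = (-0.9686, 0.7600, -0.9867)
ω + α·dt = (0.7613, 1.2304, 0.1605)
Hamilton product q⊗(0,ω) = (-0.2000000, -1.2000000, 0.8000000, 0.0000000)
updated quaternion q' = (-0.0040, -0.0240, 0.0160, 0.9996)

p' = (-0.3640, -0.6440, 0.9600)
q' = (-0.0040, -0.0240, 0.0160, 0.9996)
v' = (0.8440, -1.1533, 1.4067)
ω' = (0.7613, 1.2304, 0.1605)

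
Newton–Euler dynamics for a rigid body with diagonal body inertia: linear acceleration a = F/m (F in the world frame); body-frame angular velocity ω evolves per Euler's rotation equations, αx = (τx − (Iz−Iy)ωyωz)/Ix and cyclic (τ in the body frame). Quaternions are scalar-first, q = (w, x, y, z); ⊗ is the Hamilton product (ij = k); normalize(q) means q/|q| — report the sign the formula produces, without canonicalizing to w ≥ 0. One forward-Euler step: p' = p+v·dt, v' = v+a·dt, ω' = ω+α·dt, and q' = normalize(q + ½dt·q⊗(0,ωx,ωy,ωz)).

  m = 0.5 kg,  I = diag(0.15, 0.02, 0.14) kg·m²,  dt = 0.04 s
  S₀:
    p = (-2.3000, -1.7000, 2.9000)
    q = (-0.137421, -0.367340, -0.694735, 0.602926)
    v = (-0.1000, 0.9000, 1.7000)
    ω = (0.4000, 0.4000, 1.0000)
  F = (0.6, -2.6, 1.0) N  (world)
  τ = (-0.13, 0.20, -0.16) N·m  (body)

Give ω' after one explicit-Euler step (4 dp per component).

precession coupling ω×(Iω) = (0.0480, 0.0040, -0.0208)
α = I⁻¹(τ − ω×Iω) = (-1.1867, 9.8000, -0.9943)
new body rate ω' = (0.3525, 0.7920, 0.9602)

ω' = (0.3525, 0.7920, 0.9602)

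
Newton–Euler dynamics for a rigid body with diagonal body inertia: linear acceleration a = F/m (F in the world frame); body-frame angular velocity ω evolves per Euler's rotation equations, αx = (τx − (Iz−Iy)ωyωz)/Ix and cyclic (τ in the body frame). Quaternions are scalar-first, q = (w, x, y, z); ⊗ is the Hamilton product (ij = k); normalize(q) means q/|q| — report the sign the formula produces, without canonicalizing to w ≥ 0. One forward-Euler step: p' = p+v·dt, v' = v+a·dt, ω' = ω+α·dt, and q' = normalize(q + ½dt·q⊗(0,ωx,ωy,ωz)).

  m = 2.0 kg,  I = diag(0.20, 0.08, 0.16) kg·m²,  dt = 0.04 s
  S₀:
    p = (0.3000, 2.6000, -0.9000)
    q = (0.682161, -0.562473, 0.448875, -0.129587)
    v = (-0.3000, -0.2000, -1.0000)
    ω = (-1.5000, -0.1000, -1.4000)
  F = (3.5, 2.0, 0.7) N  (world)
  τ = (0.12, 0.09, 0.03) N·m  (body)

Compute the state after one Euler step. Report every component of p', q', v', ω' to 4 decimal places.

p' = p + v·dt = (0.2880, 2.5920, -0.9400)
v + (F/m)dt = (-0.2300, -0.1600, -0.9860)
precession coupling ω×(Iω) = (0.0112, 0.0840, -0.0180)
(τ − ω×Iω)/I = (0.5440, 0.0750, 0.3000)
new body rate ω' = (-1.4782, -0.0970, -1.3880)
Hamilton product q⊗(0,ω) = (-0.9802438, -1.6646252, -0.6612978, -0.2254656)
q + ½dt·q⊗(0,ω), renormalized = (0.6620, -0.5953, 0.4353, -0.1340)

p' = (0.2880, 2.5920, -0.9400)
q' = (0.6620, -0.5953, 0.4353, -0.1340)
v' = (-0.2300, -0.1600, -0.9860)
ω' = (-1.4782, -0.0970, -1.3880)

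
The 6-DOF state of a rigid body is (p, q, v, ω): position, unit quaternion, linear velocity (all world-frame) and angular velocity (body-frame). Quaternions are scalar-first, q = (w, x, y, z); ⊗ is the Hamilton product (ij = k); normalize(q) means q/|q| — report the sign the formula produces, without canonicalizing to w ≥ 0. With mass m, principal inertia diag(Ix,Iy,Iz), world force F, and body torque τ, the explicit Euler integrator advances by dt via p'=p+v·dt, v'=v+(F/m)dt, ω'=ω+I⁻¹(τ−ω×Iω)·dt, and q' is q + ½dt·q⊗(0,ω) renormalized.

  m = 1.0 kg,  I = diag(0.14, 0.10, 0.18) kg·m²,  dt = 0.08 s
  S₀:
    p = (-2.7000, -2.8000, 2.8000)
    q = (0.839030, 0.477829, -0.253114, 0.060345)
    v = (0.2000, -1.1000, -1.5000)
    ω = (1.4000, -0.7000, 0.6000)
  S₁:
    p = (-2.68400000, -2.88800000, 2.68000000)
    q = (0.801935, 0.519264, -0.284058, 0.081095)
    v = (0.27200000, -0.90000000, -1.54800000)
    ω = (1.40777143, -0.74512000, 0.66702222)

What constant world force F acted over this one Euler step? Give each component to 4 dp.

Δv = v₁−v₀ = (0.07200000, 0.20000000, -0.04800000)
F = m·Δv/dt = (0.9000, 2.5000, -0.6000)

F = (0.9000, 2.5000, -0.6000)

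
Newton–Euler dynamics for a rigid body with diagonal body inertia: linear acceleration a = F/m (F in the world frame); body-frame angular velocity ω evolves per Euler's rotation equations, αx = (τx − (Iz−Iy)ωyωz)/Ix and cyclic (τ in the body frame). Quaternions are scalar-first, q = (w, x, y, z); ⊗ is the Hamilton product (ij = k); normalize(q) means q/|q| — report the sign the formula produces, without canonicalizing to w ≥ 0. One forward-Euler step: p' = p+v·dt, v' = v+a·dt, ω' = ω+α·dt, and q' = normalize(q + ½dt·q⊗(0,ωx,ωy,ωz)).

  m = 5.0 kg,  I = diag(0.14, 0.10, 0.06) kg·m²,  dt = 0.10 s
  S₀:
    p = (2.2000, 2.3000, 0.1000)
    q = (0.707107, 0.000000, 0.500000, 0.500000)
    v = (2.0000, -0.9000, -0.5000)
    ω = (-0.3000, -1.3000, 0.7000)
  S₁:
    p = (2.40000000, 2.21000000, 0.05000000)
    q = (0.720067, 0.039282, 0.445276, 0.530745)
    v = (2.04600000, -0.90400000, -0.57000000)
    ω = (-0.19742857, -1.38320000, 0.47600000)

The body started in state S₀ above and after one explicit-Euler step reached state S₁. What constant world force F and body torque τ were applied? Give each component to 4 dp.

F = (2.3000, -0.2000, -3.5000)
τ = (0.1800, -0.1000, -0.1500)

ω₁ − ω₀ = (0.10257143, -0.08320000, -0.22400000)
gyro term ω₀×Iω₀ = (0.0364, -0.0168, -0.0156)
τ = I·(Δω/dt) + ω₀×(Iω₀) = (0.1800, -0.1000, -0.1500)
v₁ − v₀ = (0.04600000, -0.00400000, -0.07000000)
applied force F = (2.3000, -0.2000, -3.5000)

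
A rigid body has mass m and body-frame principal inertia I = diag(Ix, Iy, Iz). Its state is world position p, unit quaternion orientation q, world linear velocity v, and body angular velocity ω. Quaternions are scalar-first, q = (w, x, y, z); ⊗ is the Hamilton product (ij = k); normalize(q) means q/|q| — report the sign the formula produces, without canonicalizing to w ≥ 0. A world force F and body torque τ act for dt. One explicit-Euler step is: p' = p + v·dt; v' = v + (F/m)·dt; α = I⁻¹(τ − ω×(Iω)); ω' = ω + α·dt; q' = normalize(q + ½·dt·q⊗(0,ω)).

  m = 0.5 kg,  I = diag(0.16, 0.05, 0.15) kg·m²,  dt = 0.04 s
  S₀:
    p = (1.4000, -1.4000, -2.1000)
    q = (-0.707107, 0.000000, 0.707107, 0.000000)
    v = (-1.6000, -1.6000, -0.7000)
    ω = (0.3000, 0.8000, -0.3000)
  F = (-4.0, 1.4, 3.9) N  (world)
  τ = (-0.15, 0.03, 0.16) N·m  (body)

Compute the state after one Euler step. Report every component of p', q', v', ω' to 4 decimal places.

p' = (1.3360, -1.4640, -2.1280)
q' = (-0.7183, -0.0085, 0.6957, 0.0000)
v' = (-1.9200, -1.4880, -0.3880)
ω' = (0.2685, 0.8247, -0.2503)

a = (-8.0000, 2.8000, 7.8000)
new position p' = (1.3360, -1.4640, -2.1280)
new velocity v' = (-1.9200, -1.4880, -0.3880)
precession coupling ω×(Iω) = (-0.0240, -0.0009, -0.0264)
α = I⁻¹(τ − ω×Iω) = (-0.7875, 0.6180, 1.2427)
new body rate ω' = (0.2685, 0.8247, -0.2503)
2q̇ = q⊗(0,ω) = (-0.5656856, -0.4242642, -0.5656856, 0.0000000)
q + ½dt·q⊗(0,ω), renormalized = (-0.7183, -0.0085, 0.6957, 0.0000)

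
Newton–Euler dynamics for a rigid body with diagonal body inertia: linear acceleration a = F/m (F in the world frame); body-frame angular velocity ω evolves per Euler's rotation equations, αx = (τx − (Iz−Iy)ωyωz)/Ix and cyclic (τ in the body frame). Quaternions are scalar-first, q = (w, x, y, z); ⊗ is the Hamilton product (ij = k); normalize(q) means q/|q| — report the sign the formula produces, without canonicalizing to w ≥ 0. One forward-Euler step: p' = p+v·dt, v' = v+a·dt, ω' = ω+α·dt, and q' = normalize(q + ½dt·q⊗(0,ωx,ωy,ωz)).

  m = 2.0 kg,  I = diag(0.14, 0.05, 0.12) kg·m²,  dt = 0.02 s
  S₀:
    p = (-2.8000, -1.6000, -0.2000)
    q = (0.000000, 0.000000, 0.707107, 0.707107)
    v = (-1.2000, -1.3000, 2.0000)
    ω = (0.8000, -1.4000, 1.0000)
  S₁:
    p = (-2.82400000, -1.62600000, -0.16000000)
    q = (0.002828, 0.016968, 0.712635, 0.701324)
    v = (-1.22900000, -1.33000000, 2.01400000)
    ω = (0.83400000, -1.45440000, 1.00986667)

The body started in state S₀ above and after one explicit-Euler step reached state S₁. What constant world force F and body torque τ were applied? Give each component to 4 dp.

F = (-2.9000, -3.0000, 1.4000)
τ = (0.1400, -0.1200, 0.1600)

Δω = ω₁−ω₀ = (0.03400000, -0.05440000, 0.00986667)
I·α + gyro = (0.1400, -0.1200, 0.1600)
v₁ − v₀ = (-0.02900000, -0.03000000, 0.01400000)
applied force F = (-2.9000, -3.0000, 1.4000)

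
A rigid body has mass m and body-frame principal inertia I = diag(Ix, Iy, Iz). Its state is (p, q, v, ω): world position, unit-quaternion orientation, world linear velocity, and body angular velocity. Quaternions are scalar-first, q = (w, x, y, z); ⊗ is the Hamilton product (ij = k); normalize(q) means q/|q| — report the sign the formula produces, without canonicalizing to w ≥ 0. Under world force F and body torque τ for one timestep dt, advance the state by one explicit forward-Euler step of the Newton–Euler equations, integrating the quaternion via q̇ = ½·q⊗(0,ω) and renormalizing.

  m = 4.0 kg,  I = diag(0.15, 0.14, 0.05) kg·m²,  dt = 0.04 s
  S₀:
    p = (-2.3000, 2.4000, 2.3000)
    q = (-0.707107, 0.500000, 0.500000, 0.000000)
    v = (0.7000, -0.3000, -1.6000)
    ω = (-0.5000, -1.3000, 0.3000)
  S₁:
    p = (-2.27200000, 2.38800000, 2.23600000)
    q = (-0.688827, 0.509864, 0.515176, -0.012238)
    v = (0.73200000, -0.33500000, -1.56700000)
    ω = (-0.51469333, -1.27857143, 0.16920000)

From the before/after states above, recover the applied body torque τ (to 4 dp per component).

τ = (-0.0200, 0.0600, -0.1700)

Δω = ω₁−ω₀ = (-0.01469333, 0.02142857, -0.13080000)
I·α + gyro = (-0.0200, 0.0600, -0.1700)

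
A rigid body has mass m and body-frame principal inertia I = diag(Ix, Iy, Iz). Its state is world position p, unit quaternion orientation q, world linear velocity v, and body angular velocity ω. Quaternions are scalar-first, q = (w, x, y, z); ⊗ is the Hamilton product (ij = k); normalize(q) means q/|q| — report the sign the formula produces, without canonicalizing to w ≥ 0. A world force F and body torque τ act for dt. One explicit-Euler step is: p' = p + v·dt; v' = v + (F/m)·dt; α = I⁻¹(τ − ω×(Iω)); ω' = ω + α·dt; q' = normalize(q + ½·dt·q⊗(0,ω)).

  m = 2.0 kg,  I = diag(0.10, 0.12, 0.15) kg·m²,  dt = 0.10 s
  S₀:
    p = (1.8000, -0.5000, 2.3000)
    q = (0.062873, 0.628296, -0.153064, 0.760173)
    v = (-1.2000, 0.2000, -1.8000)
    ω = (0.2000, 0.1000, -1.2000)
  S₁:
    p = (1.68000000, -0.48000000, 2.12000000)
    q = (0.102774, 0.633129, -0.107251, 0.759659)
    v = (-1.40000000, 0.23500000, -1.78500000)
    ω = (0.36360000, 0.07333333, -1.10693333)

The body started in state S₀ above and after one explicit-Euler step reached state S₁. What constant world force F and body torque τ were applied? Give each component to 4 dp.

F = (-4.0000, 0.7000, 0.3000)
τ = (0.1600, -0.0200, 0.1400)

ω₁ − ω₀ = (0.16360000, -0.02666667, 0.09306667)
gyro term ω₀×Iω₀ = (-0.0036, 0.0120, 0.0004)
τ = I·(Δω/dt) + ω₀×(Iω₀) = (0.1600, -0.0200, 0.1400)
v₁ − v₀ = (-0.20000000, 0.03500000, 0.01500000)
F = m·Δv/dt = (-4.0000, 0.7000, 0.3000)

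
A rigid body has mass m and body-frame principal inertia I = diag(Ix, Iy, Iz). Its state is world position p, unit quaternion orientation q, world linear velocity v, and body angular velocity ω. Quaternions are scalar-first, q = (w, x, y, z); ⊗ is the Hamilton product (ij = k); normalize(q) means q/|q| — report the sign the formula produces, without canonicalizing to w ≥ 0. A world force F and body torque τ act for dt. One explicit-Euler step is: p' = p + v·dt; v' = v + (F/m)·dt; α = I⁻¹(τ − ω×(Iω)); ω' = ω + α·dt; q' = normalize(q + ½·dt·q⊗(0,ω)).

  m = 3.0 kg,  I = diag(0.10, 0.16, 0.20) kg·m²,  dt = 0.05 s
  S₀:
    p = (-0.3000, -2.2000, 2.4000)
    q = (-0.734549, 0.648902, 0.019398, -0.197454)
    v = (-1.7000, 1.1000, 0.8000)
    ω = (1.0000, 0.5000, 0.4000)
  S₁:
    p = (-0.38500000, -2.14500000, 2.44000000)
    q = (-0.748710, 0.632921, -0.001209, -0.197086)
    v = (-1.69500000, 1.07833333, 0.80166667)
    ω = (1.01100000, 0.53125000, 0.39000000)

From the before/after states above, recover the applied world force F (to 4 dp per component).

F = (0.3000, -1.3000, 0.1000)

velocity change Δv = (0.00500000, -0.02166667, 0.00166667)
m·(v₁−v₀)/dt = (0.3000, -1.3000, 0.1000)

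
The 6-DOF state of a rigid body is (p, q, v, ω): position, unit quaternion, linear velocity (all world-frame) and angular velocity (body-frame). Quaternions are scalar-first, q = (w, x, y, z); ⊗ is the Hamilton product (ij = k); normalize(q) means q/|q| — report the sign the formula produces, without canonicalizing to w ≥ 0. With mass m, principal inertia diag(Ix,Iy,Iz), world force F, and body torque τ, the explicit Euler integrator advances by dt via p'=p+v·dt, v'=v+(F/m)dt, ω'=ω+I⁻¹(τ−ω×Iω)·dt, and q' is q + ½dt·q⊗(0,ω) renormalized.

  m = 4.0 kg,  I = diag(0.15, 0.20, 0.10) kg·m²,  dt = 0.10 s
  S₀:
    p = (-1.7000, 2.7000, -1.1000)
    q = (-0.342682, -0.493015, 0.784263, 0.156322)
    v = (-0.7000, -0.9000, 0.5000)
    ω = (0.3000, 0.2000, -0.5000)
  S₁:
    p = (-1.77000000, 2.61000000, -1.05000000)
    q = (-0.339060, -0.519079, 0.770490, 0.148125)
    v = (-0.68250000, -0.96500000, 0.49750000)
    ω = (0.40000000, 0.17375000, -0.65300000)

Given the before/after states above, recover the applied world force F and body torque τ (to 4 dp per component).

F = (0.7000, -2.6000, -0.1000)
τ = (0.1600, -0.0600, -0.1500)

rate change Δω = (0.10000000, -0.02625000, -0.15300000)
precession coupling = (0.0100, -0.0075, 0.0030)
I·α + gyro = (0.1600, -0.0600, -0.1500)
v₁ − v₀ = (0.01750000, -0.06500000, -0.00250000)
F = m·Δv/dt = (0.7000, -2.6000, -0.1000)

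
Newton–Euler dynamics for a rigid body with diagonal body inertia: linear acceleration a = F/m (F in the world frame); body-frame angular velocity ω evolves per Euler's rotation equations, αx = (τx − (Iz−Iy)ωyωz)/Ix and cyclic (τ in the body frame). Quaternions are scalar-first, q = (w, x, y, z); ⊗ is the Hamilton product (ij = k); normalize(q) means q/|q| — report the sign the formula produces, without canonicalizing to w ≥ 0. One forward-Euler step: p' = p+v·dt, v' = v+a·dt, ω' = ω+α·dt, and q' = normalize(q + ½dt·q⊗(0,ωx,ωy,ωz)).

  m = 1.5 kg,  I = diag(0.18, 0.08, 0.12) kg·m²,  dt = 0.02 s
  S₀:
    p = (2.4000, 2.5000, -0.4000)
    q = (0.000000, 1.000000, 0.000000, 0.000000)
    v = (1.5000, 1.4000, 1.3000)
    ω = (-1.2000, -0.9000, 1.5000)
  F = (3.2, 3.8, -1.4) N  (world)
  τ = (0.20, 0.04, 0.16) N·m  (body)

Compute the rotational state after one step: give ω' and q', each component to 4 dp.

precession coupling ω×(Iω) = (-0.0540, -0.1080, -0.1080)
(τ − ω×Iω)/I = (1.4111, 1.8500, 2.2333)
new body rate ω' = (-1.1718, -0.8630, 1.5447)
q⊗(0,ω) = (1.2000000, 0.0000000, -1.5000000, -0.9000000)
q + ½dt·q⊗(0,ω), renormalized = (0.0120, 0.9998, -0.0150, -0.0090)

ω' = (-1.1718, -0.8630, 1.5447)
q' = (0.0120, 0.9998, -0.0150, -0.0090)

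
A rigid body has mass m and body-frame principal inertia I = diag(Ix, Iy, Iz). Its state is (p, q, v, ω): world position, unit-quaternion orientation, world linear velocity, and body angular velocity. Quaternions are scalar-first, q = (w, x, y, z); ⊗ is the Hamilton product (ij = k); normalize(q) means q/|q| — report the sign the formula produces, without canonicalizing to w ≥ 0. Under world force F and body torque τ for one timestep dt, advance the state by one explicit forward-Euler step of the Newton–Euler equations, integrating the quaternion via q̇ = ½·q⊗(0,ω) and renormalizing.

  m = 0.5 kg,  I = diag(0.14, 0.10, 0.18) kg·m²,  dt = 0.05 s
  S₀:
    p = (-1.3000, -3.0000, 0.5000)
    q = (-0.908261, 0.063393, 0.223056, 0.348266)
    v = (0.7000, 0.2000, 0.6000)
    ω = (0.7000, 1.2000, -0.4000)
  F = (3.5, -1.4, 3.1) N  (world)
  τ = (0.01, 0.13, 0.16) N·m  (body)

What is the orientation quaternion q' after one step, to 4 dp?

2q̇ = q⊗(0,ω) = (-0.1727359, -1.1429243, -0.8207698, 0.2832368)
q' = normalize(q + ½dt·q⊗(0,ω)) = (-0.9120, 0.0348, 0.2024, 0.3551)

q' = (-0.9120, 0.0348, 0.2024, 0.3551)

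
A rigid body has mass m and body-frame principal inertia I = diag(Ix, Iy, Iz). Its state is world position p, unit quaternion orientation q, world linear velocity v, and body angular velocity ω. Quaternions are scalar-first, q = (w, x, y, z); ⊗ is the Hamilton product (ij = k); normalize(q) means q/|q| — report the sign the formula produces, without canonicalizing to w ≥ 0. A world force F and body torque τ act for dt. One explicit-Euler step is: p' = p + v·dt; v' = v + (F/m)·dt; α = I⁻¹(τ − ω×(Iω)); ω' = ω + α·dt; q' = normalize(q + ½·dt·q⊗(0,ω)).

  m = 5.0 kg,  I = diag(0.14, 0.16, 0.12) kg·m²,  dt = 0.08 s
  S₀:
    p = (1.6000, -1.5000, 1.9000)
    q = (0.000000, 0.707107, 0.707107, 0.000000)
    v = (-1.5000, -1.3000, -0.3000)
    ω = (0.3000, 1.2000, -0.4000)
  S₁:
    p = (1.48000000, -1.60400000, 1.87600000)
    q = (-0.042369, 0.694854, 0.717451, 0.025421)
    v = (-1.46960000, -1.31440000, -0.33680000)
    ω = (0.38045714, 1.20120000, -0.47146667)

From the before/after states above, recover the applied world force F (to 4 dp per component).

F = (1.9000, -0.9000, -2.3000)

Δv = v₁−v₀ = (0.03040000, -0.01440000, -0.03680000)
F = m·Δv/dt = (1.9000, -0.9000, -2.3000)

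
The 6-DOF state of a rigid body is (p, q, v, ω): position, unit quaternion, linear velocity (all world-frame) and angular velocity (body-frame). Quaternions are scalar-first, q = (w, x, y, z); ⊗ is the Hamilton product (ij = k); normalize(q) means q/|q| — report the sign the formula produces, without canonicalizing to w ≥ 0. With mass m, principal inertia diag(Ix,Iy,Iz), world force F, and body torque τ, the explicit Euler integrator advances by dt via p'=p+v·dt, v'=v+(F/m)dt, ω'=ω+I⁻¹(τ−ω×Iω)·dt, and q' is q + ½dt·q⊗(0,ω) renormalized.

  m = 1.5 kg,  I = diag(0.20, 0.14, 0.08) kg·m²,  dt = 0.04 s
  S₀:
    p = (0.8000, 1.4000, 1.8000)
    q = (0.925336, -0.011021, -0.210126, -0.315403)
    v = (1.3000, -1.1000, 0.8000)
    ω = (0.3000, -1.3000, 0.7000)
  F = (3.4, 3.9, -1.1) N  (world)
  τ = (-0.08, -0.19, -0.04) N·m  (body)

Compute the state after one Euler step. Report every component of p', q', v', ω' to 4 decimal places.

new position p' = (0.8520, 1.3560, 1.8320)
v + (F/m)dt = (1.3907, -0.9960, 0.7707)
angular accel α = (-0.6730, -1.5371, -0.7925)
new body rate ω' = (0.2731, -1.3615, 0.6683)
2q̇ = q⊗(0,ω) = (-0.0490754, -0.2795113, -1.2898430, 0.7251003)
updated quaternion q' = (0.9239, -0.0166, -0.2358, -0.3008)

p' = (0.8520, 1.3560, 1.8320)
q' = (0.9239, -0.0166, -0.2358, -0.3008)
v' = (1.3907, -0.9960, 0.7707)
ω' = (0.2731, -1.3615, 0.6683)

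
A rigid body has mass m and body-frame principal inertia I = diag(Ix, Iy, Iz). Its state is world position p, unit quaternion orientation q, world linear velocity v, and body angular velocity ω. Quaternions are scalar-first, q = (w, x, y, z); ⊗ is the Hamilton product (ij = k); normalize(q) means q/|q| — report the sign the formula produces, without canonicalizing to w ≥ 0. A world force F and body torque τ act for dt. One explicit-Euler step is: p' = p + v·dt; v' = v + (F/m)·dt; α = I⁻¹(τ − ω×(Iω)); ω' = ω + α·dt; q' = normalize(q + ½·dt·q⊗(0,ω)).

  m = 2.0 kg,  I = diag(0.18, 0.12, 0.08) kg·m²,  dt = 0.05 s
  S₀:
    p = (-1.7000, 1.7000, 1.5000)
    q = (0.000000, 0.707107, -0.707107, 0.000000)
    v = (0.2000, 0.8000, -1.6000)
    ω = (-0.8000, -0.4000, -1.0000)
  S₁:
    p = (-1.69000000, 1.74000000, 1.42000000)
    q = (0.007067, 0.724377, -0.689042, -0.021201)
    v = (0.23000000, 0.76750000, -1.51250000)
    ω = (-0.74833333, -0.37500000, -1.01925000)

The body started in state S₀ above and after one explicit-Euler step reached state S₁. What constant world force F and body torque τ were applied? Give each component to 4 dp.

F = (1.2000, -1.3000, 3.5000)
τ = (0.1700, 0.1400, -0.0500)

rate change Δω = (0.05166667, 0.02500000, -0.01925000)
ω₀×(Iω₀) = (-0.0160, 0.0800, -0.0192)
applied torque τ = (0.1700, 0.1400, -0.0500)
velocity change Δv = (0.03000000, -0.03250000, 0.08750000)
m·(v₁−v₀)/dt = (1.2000, -1.3000, 3.5000)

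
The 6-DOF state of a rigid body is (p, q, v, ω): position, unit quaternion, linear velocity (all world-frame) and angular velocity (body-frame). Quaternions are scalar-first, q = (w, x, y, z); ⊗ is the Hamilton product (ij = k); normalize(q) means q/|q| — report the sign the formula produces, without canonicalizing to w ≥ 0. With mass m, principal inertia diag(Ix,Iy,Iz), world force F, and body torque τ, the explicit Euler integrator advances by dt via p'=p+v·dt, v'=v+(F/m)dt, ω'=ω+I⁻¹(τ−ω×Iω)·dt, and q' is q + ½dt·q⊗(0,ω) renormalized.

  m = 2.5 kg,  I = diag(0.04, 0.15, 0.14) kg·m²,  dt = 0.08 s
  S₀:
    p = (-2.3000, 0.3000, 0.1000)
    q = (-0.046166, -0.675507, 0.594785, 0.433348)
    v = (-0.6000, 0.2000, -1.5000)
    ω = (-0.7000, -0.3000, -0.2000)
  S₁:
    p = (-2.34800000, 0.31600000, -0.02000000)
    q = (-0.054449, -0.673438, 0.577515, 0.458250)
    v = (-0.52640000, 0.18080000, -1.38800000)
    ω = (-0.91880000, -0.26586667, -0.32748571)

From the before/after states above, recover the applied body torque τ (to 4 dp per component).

τ = (-0.1100, 0.0500, -0.2000)

rate change Δω = (-0.21880000, 0.03413333, -0.12748571)
I·α + gyro = (-0.1100, 0.0500, -0.2000)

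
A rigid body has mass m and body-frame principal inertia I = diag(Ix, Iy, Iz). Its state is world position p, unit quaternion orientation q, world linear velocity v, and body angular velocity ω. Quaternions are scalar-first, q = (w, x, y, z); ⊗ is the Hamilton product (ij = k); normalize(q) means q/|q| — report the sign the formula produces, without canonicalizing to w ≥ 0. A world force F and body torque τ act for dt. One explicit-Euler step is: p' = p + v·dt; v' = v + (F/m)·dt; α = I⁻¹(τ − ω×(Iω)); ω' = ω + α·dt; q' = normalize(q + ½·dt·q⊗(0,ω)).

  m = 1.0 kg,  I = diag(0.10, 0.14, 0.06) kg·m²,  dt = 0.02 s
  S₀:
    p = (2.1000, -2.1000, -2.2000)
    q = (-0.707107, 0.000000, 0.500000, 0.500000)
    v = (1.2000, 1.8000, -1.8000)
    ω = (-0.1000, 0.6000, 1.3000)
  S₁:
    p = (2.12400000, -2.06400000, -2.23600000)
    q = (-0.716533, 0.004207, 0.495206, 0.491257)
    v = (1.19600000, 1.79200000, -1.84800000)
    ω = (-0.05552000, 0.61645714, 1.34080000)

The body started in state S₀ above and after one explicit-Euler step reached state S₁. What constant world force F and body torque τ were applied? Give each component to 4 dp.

F = (-0.2000, -0.4000, -2.4000)
τ = (0.1600, 0.1100, 0.1200)

v₁ − v₀ = (-0.00400000, -0.00800000, -0.04800000)
m·(v₁−v₀)/dt = (-0.2000, -0.4000, -2.4000)
Δω = ω₁−ω₀ = (0.04448000, 0.01645714, 0.04080000)
applied torque τ = (0.1600, 0.1100, 0.1200)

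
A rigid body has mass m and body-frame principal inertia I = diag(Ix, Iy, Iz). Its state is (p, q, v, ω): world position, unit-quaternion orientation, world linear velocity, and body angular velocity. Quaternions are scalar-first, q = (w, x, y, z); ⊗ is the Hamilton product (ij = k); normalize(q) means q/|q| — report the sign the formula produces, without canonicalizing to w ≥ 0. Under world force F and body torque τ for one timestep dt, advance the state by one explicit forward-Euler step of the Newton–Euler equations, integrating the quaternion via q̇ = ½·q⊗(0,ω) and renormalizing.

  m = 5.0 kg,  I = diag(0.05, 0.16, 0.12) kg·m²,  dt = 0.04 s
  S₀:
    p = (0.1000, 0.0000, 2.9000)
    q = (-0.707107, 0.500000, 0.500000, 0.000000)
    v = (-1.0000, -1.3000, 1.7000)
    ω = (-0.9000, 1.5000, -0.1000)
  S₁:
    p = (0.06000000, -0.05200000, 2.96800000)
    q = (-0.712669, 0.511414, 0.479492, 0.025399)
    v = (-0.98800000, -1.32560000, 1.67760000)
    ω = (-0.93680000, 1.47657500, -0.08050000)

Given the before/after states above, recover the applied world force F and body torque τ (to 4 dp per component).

F = (1.5000, -3.2000, -2.8000)
τ = (-0.0400, -0.1000, -0.0900)

rate change Δω = (-0.03680000, -0.02342500, 0.01950000)
ω₀×(Iω₀) = (0.0060, -0.0063, -0.1485)
applied torque τ = (-0.0400, -0.1000, -0.0900)
velocity change Δv = (0.01200000, -0.02560000, -0.02240000)
F = m·Δv/dt = (1.5000, -3.2000, -2.8000)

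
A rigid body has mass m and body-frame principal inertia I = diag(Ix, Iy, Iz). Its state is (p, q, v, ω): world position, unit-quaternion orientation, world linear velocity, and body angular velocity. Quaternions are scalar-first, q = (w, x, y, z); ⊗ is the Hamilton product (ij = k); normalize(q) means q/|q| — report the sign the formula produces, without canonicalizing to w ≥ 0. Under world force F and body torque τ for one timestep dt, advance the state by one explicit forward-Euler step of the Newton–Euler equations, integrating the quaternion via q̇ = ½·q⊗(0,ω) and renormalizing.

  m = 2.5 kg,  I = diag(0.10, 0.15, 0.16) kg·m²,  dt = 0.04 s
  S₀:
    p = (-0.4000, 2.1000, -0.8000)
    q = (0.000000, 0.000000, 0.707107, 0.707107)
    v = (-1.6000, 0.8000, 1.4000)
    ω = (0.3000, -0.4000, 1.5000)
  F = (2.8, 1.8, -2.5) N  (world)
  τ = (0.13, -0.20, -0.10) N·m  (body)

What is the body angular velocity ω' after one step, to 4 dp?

ω×(Iω) gyroscopic = (-0.0060, -0.0270, -0.0060)
angular accel α = (1.3600, -1.1533, -0.5875)
ω + α·dt = (0.3544, -0.4461, 1.4765)

ω' = (0.3544, -0.4461, 1.4765)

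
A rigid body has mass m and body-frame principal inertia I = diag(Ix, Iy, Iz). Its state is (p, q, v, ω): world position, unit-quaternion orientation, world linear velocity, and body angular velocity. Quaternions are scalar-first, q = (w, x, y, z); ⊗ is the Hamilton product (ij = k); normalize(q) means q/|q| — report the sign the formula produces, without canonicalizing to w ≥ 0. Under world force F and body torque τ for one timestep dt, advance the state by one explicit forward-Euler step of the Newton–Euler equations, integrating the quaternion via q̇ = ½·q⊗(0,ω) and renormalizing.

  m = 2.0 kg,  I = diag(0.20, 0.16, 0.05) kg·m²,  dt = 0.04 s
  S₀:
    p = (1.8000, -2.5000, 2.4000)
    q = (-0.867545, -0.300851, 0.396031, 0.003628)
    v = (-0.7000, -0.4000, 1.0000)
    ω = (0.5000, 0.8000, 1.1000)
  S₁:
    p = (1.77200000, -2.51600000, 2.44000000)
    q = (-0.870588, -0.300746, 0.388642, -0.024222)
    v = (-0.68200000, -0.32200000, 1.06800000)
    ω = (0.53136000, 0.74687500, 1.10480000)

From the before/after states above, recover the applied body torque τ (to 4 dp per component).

τ = (0.0600, -0.1300, -0.0100)

Δω = ω₁−ω₀ = (0.03136000, -0.05312500, 0.00480000)
τ = I·(Δω/dt) + ω₀×(Iω₀) = (0.0600, -0.1300, -0.0100)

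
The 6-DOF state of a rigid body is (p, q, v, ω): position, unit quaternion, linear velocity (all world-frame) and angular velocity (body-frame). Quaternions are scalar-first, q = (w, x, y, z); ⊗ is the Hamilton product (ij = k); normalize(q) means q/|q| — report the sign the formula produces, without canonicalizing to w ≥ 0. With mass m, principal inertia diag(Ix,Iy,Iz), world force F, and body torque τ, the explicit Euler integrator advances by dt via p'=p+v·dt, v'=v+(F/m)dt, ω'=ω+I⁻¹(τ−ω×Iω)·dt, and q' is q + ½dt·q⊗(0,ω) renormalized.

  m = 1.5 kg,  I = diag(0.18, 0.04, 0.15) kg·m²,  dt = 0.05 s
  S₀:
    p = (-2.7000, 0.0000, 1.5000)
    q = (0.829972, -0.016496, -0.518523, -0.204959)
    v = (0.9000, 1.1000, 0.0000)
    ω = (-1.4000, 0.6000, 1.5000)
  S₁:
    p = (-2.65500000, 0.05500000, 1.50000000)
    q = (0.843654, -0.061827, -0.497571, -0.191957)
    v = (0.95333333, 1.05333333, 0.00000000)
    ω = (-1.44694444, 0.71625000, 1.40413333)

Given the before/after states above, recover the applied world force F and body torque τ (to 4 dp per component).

F = (1.6000, -1.4000, 0.0000)
τ = (-0.0700, 0.0300, -0.1700)

Δv = v₁−v₀ = (0.05333333, -0.04666667, 0.00000000)
applied force F = (1.6000, -1.4000, 0.0000)
ω₁ − ω₀ = (-0.04694444, 0.11625000, -0.09586667)
gyro term ω₀×Iω₀ = (0.0990, -0.0630, 0.1176)
applied torque τ = (-0.0700, 0.0300, -0.1700)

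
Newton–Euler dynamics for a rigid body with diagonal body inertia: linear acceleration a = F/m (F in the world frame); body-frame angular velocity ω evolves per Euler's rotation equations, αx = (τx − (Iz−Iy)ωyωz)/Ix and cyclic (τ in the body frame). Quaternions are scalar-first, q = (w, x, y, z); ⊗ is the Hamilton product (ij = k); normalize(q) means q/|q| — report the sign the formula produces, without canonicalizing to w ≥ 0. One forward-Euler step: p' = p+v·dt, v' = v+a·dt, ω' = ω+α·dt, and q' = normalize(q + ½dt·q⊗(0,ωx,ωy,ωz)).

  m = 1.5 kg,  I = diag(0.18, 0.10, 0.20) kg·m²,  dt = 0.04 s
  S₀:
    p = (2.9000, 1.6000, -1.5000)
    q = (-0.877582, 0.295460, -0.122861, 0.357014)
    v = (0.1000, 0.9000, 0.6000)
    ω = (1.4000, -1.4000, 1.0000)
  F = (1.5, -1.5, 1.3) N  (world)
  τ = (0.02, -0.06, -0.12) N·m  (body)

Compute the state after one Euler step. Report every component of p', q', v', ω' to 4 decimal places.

p' = p + v·dt = (2.9040, 1.6360, -1.4760)
new velocity v' = (0.1400, 0.8600, 0.6347)
gyro term ω×Iω = (-0.1400, -0.0280, 0.1568)
α = I⁻¹(τ − ω×Iω) = (0.8889, -0.3200, -1.3840)
new body rate ω' = (1.4356, -1.4128, 0.9446)
Hamilton product q⊗(0,ω) = (-0.9426634, -0.8516562, 1.4329744, -1.1192206)
q' = normalize(q + ½dt·q⊗(0,ω)) = (-0.8956, 0.2782, -0.0941, 0.3343)

p' = (2.9040, 1.6360, -1.4760)
q' = (-0.8956, 0.2782, -0.0941, 0.3343)
v' = (0.1400, 0.8600, 0.6347)
ω' = (1.4356, -1.4128, 0.9446)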